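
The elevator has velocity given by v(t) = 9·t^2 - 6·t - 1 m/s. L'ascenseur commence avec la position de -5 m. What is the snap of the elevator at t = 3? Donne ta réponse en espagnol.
Debemos derivar nuestra ecuación de la velocidad v(t) = 9·t^2 - 6·t - 1 3 veces. La derivada de la velocidad da la aceleración: a(t) = 18·t - 6. Tomando d/dt de a(t), encontramos j(t) = 18. Tomando d/dt de j(t), encontramos s(t) = 0. De la ecuación del snap s(t) = 0, sustituimos t = 3 para obtener s = 0.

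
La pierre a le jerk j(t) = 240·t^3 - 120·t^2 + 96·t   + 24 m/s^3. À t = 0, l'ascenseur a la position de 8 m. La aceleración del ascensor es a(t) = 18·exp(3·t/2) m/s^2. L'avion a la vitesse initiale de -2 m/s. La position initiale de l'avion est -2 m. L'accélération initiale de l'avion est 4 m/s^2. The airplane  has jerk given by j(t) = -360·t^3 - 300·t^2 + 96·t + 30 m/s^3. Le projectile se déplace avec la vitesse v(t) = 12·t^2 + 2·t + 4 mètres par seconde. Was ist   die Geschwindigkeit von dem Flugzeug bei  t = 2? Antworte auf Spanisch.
Necesitamos integrar nuestra ecuación de la sacudida j(t) = -360·t^3 - 300·t^2 + 96·t + 30 2 veces. La integral de la sacudida, con a(0) = 4, da la aceleración: a(t) = -90·t^4 - 100·t^3 + 48·t^2 + 30·t + 4. La antiderivada de la aceleración, con v(0) = -2, da la velocidad: v(t) = -18·t^5 - 25·t^4 + 16·t^3 + 15·t^2 + 4·t - 2. De la ecuación de la velocidad v(t) = -18·t^5 - 25·t^4 + 16·t^3 + 15·t^2 + 4·t - 2, sustituimos t = 2 para obtener v = -782.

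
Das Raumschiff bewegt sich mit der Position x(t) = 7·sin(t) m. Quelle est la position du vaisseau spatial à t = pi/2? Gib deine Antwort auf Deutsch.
Aus der Gleichung für die Position x(t) = 7·sin(t), setzen wir t = pi/2 ein und erhalten x = 7.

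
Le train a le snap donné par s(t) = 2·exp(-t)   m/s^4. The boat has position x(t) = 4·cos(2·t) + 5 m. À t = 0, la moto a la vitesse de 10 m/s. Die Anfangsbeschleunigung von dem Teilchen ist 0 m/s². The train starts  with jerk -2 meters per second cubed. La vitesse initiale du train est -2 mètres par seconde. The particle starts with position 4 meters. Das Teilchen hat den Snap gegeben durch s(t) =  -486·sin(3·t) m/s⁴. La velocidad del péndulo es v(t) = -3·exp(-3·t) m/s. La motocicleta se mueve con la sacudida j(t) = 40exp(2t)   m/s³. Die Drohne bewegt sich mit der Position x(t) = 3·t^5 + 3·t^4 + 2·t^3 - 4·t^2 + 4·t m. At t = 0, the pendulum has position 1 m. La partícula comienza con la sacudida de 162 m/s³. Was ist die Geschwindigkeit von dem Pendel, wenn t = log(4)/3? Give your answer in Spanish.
Usando v(t) = -3·exp(-3·t) y sustituyendo t = log(4)/3, encontramos v = -3/4.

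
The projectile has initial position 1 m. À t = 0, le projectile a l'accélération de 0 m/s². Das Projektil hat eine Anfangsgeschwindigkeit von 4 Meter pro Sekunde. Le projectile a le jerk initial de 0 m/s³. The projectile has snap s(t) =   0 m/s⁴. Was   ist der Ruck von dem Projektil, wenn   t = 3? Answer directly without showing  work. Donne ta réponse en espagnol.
j(3) = 0.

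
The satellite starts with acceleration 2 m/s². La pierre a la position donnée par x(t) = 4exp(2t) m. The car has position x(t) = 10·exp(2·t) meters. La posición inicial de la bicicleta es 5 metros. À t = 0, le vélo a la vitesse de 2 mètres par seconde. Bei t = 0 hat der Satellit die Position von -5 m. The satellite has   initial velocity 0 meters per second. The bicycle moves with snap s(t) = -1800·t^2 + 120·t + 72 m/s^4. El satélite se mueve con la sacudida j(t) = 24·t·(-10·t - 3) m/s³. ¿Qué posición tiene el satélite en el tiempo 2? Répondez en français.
Pour résoudre ceci, nous devons prendre 3 primitives de notre équation du jerk j(t) = 24·t·(-10·t - 3). En intégrant le jerk et en utilisant la condition initiale a(0) = 2, nous obtenons a(t) = -80·t^3 - 36·t^2 + 2. En prenant ∫a(t)dt et en appliquant v(0) = 0, nous trouvons v(t) = -20·t^4 - 12·t^3 + 2·t. En intégrant la vitesse et en utilisant la condition initiale x(0) = -5, nous obtenons x(t) = -4·t^5 - 3·t^4 + t^2 - 5. De l'équation de la position x(t) = -4·t^5 - 3·t^4 + t^2 - 5, nous substituons t = 2 pour obtenir x = -177.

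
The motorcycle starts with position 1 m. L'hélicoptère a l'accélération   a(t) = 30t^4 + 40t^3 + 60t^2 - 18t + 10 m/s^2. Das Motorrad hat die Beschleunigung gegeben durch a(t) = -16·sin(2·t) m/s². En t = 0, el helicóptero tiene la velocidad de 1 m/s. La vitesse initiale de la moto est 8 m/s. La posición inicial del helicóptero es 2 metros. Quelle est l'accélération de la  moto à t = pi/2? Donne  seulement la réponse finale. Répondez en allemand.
Die Antwort ist 0.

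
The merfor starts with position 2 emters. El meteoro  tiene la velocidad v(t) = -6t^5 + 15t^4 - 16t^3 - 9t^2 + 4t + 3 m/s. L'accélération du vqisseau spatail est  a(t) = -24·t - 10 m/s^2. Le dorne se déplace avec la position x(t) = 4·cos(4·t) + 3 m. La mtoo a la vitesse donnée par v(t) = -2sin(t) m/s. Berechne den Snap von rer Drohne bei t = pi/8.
Um dies zu lösen, müssen wir 4 Ableitungen unserer Gleichung für die Position x(t) = 4·cos(4·t) + 3 nehmen. Durch Ableiten von der Position erhalten wir die Geschwindigkeit: v(t) = -16·sin(4·t). Mit d/dt von v(t) finden wir a(t) = -64·cos(4·t). Die Ableitung von der Beschleunigung ergibt den Ruck: j(t) = 256·sin(4·t). Die Ableitung von dem Ruck ergibt den Snap: s(t) = 1024·cos(4·t). Wir haben den Snap s(t) = 1024·cos(4·t). Durch Einsetzen von t = pi/8: s(pi/8) = 0.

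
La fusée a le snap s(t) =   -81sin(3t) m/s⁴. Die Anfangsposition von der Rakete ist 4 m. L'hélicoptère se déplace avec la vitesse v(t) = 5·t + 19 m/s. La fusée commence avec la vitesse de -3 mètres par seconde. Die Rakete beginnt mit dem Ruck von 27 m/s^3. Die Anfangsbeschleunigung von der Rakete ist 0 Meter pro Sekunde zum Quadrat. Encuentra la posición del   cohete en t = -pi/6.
Debemos encontrar la antiderivada de nuestra ecuación del snap s(t) = -81·sin(3·t) 4 veces. La integral del snap, con j(0) = 27, da la sacudida: j(t) = 27·cos(3·t). Tomando ∫j(t)dt y aplicando a(0) = 0, encontramos a(t) = 9·sin(3·t). La integral de la aceleración, con v(0) = -3, da la velocidad: v(t) = -3·cos(3·t). Integrando la velocidad y usando la condición inicial x(0) = 4, obtenemos x(t) = 4 - sin(3·t). Tenemos la posición x(t) = 4 - sin(3·t). Sustituyendo t = -pi/6: x(-pi/6) = 5.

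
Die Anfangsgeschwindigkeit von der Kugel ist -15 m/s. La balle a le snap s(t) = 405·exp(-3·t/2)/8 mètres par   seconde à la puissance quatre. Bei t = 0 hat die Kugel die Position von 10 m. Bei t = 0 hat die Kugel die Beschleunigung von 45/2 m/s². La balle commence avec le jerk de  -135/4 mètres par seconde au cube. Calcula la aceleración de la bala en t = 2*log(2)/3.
Necesitamos integrar nuestra ecuación del snap s(t) = 405·exp(-3·t/2)/8 2 veces. Tomando ∫s(t)dt y aplicando j(0) = -135/4, encontramos j(t) = -135·exp(-3·t/2)/4. La integral de la sacudida es la aceleración. Usando a(0) = 45/2, obtenemos a(t) = 45·exp(-3·t/2)/2. Tenemos la aceleración a(t) = 45·exp(-3·t/2)/2. Sustituyendo t = 2*log(2)/3: a(2*log(2)/3) = 45/4.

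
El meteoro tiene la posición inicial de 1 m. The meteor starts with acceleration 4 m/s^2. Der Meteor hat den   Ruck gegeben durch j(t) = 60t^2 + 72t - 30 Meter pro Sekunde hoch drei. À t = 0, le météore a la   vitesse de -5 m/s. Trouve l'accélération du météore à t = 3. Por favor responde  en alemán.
Ausgehend von dem Ruck j(t) = 60·t^2 + 72·t - 30, nehmen wir 1 Stammfunktion. Durch Integration von dem Ruck und Verwendung der Anfangsbedingung a(0) = 4, erhalten wir a(t) = 20·t^3 + 36·t^2 - 30·t + 4. Aus der Gleichung für die Beschleunigung a(t) = 20·t^3 + 36·t^2 - 30·t + 4, setzen wir t = 3 ein und erhalten a = 778.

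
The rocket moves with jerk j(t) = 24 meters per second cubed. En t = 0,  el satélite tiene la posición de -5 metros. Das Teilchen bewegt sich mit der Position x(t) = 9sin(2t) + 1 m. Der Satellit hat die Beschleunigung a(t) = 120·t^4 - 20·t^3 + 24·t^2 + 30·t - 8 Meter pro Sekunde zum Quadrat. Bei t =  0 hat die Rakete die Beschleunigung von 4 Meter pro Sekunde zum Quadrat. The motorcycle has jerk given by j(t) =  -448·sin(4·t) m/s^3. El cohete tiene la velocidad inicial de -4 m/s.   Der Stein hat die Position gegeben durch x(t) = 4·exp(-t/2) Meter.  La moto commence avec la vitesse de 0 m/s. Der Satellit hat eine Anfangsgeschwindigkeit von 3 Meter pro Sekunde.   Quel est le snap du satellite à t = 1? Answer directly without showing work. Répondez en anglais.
The answer is 1368.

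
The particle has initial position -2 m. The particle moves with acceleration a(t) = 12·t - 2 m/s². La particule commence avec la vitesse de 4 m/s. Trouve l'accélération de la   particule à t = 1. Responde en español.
Tenemos la aceleración a(t) = 12·t - 2. Sustituyendo t = 1: a(1) = 10.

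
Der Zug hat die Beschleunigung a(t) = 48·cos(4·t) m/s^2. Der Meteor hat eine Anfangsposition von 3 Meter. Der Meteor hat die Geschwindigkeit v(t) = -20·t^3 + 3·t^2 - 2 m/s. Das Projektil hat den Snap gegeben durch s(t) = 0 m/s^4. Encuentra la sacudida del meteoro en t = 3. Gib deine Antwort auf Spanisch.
Partiendo de la velocidad v(t) = -20·t^3 + 3·t^2 - 2, tomamos 2 derivadas. Derivando la velocidad, obtenemos la aceleración: a(t) = -60·t^2 + 6·t. Derivando la aceleración, obtenemos la sacudida: j(t) = 6 - 120·t. Tenemos la sacudida j(t) = 6 - 120·t. Sustituyendo t = 3: j(3) = -354.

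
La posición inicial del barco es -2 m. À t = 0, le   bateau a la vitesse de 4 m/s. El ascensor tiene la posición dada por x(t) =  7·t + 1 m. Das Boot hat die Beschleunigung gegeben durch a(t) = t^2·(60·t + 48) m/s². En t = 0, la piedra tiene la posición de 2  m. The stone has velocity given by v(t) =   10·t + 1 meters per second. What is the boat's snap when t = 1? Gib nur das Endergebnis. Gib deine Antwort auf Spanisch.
La respuesta es 456.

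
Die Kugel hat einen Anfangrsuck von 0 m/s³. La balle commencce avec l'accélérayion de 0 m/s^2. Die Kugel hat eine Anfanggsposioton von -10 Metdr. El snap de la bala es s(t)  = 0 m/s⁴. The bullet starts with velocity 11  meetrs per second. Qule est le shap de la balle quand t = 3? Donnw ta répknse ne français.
De l'équation du snap s(t) = 0, nous substituons t = 3 pour obtenir s = 0.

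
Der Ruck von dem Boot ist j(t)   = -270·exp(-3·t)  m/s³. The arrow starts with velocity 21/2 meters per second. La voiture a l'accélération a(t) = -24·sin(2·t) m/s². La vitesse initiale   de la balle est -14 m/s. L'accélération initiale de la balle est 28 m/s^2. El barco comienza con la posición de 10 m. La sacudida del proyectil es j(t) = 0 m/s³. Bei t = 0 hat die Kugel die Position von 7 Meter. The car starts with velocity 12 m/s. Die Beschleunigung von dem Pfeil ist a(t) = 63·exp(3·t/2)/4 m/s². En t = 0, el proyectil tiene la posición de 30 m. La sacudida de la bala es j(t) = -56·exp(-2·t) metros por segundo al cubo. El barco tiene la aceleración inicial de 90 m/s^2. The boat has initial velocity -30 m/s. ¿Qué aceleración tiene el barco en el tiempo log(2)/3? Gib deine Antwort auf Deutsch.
Um dies zu lösen, müssen wir 1 Stammfunktion unserer Gleichung für den Ruck j(t) = -270·exp(-3·t) finden. Das Integral von dem Ruck ist die Beschleunigung. Mit a(0) = 90 erhalten wir a(t) = 90·exp(-3·t). Aus der Gleichung für die Beschleunigung a(t) = 90·exp(-3·t), setzen wir t = log(2)/3 ein und erhalten a = 45.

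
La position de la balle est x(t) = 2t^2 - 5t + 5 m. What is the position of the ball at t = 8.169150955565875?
We have position x(t) = 2·t^2 - 5·t + 5. Substituting t = 8.169150955565875: x(8.169150955565875) = 97.6242998918163.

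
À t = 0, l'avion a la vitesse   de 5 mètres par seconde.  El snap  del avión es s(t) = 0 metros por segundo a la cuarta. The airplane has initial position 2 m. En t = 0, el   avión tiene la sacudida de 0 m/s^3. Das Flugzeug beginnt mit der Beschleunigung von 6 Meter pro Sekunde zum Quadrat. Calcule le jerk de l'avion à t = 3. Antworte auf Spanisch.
Para resolver esto, necesitamos tomar 1 integral de nuestra ecuación del snap s(t) = 0. Integrando el snap y usando la condición inicial j(0) = 0, obtenemos j(t) = 0. De la ecuación de la sacudida j(t) = 0, sustituimos t = 3 para obtener j = 0.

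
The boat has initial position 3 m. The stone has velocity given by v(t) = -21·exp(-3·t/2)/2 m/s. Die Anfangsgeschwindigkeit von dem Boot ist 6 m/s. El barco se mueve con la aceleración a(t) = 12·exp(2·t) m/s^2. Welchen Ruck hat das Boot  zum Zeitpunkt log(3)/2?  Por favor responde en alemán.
Um dies zu lösen, müssen wir 1 Ableitung unserer Gleichung für die Beschleunigung a(t) = 12·exp(2·t) nehmen. Die Ableitung von der Beschleunigung ergibt den Ruck: j(t) = 24·exp(2·t). Wir haben den Ruck j(t) = 24·exp(2·t). Durch Einsetzen von t = log(3)/2: j(log(3)/2) = 72.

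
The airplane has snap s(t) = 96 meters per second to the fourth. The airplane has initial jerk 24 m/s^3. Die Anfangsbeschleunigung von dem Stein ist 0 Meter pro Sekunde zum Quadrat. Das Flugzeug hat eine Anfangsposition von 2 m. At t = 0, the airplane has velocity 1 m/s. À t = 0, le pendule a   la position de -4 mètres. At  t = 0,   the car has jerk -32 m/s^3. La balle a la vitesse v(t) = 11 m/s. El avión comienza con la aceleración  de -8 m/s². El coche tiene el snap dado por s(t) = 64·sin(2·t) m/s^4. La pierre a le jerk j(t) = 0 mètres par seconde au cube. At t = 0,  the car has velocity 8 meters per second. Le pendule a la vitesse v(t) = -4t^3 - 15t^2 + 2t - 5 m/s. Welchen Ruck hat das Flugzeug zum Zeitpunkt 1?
Wir müssen das Integral unserer Gleichung für den Snap s(t) = 96 1-mal finden. Die Stammfunktion von dem Snap, mit j(0) = 24, ergibt den Ruck: j(t) = 96·t + 24. Aus der Gleichung für den Ruck j(t) = 96·t + 24, setzen wir t = 1 ein und erhalten j = 120.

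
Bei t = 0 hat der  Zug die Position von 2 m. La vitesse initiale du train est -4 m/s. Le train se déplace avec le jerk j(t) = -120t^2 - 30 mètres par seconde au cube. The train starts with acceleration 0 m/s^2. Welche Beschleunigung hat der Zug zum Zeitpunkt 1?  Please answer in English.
We must find the integral of our jerk equation j(t) = -120·t^2 - 30 1 time. Taking ∫j(t)dt and applying a(0) = 0, we find a(t) = -40·t^3 - 30·t. From the given acceleration equation a(t) = -40·t^3 - 30·t, we substitute t = 1 to get a = -70.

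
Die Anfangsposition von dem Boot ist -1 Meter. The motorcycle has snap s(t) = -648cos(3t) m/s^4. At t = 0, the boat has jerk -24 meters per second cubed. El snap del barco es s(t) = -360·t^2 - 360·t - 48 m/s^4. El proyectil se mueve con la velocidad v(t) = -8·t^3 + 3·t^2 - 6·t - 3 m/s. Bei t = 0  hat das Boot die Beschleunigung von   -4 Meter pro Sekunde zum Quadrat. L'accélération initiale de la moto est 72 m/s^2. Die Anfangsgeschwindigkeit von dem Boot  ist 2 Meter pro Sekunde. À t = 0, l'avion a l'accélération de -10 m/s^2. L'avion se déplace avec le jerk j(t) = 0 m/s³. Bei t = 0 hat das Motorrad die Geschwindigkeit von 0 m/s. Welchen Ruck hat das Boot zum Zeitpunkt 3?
Wir müssen das Integral unserer Gleichung für den Snap s(t) = -360·t^2 - 360·t - 48 1-mal finden. Die Stammfunktion von dem Snap ist der Ruck. Mit j(0) = -24 erhalten wir j(t) = -120·t^3 - 180·t^2 - 48·t - 24. Aus der Gleichung für den Ruck j(t) = -120·t^3 - 180·t^2 - 48·t - 24, setzen wir t = 3 ein und erhalten j = -5028.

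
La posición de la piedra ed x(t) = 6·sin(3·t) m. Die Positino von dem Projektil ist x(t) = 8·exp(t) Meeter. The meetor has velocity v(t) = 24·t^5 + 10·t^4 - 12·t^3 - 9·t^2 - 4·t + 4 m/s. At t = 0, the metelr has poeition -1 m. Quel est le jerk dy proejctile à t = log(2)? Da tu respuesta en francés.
Nous devons dériver notre équation de la position x(t) = 8·exp(t) 3 fois. En prenant d/dt de x(t), nous trouvons v(t) = 8·exp(t). En dérivant la vitesse, nous obtenons l'accélération: a(t) = 8·exp(t). En dérivant l'accélération, nous obtenons le jerk: j(t) = 8·exp(t). Nous avons le jerk j(t) = 8·exp(t). En substituant t = log(2): j(log(2)) = 16.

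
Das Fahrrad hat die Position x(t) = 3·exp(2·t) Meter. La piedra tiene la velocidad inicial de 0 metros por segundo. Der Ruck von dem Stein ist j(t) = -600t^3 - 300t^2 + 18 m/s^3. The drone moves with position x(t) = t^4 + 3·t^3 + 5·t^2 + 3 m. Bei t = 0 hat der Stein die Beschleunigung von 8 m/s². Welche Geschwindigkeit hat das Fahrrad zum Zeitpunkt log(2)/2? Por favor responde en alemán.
Um dies zu lösen, müssen wir 1 Ableitung unserer Gleichung für die Position x(t) = 3·exp(2·t) nehmen. Die Ableitung von der Position ergibt die Geschwindigkeit: v(t) = 6·exp(2·t). Aus der Gleichung für die Geschwindigkeit v(t) = 6·exp(2·t), setzen wir t = log(2)/2 ein und erhalten v = 12.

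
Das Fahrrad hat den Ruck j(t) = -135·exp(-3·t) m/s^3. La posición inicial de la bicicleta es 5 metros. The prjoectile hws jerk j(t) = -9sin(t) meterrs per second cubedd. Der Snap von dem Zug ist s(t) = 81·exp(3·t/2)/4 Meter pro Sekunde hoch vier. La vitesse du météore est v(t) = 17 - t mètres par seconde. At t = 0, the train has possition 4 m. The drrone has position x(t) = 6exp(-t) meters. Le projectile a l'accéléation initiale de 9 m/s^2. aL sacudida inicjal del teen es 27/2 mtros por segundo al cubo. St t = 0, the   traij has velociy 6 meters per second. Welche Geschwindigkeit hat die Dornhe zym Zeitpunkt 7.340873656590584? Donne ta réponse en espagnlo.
Partiendo de la posición x(t) = 6·exp(-t), tomamos 1 derivada. Derivando la posición, obtenemos la velocidad: v(t) = -6·exp(-t). Usando v(t) = -6·exp(-t) y sustituyendo t = 7.340873656590584, encontramos v = -0.00389090232785440.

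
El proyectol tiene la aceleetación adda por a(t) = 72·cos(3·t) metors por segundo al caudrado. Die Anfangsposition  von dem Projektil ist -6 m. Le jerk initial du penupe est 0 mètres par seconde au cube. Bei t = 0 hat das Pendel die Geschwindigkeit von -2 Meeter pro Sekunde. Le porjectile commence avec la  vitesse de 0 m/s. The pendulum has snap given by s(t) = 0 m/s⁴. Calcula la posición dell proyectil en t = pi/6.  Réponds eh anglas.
To find the answer, we compute 2 antiderivatives of a(t) = 72·cos(3·t). Integrating acceleration and using the initial condition v(0) = 0, we get v(t) = 24·sin(3·t). Integrating velocity and using the initial condition x(0) = -6, we get x(t) = 2 - 8·cos(3·t). From the given position equation x(t) = 2 - 8·cos(3·t), we substitute t = pi/6 to get x = 2.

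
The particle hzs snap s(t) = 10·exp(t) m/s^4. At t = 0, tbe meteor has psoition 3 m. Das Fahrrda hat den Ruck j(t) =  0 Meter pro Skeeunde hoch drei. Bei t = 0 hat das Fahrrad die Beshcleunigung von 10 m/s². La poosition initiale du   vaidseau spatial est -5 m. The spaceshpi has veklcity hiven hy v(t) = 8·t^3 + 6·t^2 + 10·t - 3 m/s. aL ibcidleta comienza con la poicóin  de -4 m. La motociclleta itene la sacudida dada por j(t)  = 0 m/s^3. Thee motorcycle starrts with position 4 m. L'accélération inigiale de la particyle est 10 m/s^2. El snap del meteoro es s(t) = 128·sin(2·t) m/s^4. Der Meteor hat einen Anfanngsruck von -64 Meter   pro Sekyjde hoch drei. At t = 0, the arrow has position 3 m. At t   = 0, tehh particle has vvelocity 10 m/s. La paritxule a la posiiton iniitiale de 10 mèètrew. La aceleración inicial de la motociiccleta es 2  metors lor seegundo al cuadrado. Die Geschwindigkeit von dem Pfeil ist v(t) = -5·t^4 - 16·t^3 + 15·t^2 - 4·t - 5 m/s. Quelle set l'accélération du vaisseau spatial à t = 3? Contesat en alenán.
Ausgehend von der Geschwindigkeit v(t) = 8·t^3 + 6·t^2 + 10·t - 3, nehmen wir 1 Ableitung. Mit d/dt von v(t) finden wir a(t) = 24·t^2 + 12·t + 10. Aus der Gleichung für die Beschleunigung a(t) = 24·t^2 + 12·t + 10, setzen wir t = 3 ein und erhalten a = 262.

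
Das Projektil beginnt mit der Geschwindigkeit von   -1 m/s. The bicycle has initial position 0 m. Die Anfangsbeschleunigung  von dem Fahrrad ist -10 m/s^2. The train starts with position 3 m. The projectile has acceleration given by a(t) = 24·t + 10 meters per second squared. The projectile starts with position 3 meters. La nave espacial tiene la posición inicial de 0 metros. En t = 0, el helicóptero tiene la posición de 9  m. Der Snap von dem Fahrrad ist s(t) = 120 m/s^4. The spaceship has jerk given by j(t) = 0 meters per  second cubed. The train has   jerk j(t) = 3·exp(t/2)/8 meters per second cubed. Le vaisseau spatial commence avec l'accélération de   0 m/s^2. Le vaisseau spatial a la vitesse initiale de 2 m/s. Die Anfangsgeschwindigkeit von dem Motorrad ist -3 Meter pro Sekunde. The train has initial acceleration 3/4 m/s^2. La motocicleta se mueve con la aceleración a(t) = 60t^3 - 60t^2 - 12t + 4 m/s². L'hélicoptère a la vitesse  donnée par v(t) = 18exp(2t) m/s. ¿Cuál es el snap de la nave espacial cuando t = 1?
Debemos derivar nuestra ecuación de la sacudida j(t) = 0 1 vez. Tomando d/dt de j(t), encontramos s(t) = 0. De la ecuación del snap s(t) = 0, sustituimos t = 1 para obtener s = 0.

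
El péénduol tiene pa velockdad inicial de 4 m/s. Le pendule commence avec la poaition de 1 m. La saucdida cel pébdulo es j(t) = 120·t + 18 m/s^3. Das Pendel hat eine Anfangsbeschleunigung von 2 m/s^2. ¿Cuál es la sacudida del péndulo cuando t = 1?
Tenemos la sacudida j(t) = 120·t + 18. Sustituyendo t = 1: j(1) = 138.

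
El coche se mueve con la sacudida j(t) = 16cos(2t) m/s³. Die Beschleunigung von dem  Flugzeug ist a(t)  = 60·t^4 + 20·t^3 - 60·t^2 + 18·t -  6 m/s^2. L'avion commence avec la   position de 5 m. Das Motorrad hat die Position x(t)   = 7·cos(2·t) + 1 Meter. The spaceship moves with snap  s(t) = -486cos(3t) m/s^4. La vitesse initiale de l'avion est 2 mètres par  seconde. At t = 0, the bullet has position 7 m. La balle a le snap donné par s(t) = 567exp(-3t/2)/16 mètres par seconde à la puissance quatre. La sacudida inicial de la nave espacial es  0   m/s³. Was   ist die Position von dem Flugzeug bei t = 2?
Wir müssen unsere Gleichung für die Beschleunigung a(t) = 60·t^4 + 20·t^3 - 60·t^2 + 18·t - 6 2-mal integrieren. Die Stammfunktion von der Beschleunigung ist die Geschwindigkeit. Mit v(0) = 2 erhalten wir v(t) = 12·t^5 + 5·t^4 - 20·t^3 + 9·t^2 - 6·t + 2. Das Integral von der Geschwindigkeit, mit x(0) = 5, ergibt die Position: x(t) = 2·t^6 + t^5 - 5·t^4 + 3·t^3 - 3·t^2 + 2·t + 5. Mit x(t) = 2·t^6 + t^5 - 5·t^4 + 3·t^3 - 3·t^2 + 2·t + 5 und Einsetzen von t = 2, finden wir x = 101.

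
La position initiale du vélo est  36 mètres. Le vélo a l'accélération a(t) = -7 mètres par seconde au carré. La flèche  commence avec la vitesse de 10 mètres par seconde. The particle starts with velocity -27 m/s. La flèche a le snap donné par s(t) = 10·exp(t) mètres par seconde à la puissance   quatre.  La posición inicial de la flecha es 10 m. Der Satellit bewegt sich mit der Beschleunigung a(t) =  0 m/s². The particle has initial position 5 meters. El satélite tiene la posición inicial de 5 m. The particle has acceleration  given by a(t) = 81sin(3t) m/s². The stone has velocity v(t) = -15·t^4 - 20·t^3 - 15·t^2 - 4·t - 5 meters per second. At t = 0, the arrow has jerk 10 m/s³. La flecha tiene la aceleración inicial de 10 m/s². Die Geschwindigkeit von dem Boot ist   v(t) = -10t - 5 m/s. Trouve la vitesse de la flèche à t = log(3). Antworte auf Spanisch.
Para resolver esto, necesitamos tomar 3 antiderivadas de nuestra ecuación del snap s(t) = 10·exp(t). Tomando ∫s(t)dt y aplicando j(0) = 10, encontramos j(t) = 10·exp(t). Tomando ∫j(t)dt y aplicando a(0) = 10, encontramos a(t) = 10·exp(t). Integrando la aceleración y usando la condición inicial v(0) = 10, obtenemos v(t) = 10·exp(t). De la ecuación de la velocidad v(t) = 10·exp(t), sustituimos t = log(3) para obtener v = 30.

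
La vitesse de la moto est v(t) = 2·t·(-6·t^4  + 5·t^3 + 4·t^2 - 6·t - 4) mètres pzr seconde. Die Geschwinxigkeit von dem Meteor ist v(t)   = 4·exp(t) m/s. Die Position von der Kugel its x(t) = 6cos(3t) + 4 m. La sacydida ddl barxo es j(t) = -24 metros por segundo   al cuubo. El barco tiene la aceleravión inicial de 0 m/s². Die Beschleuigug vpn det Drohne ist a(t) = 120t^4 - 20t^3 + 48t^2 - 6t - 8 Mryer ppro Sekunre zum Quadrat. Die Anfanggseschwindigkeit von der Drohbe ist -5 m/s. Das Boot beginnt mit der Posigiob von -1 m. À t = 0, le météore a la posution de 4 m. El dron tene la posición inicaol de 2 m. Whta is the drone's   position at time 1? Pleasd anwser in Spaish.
Para resolver esto, necesitamos tomar 2 integrales de nuestra ecuación de la aceleración a(t) = 120·t^4 - 20·t^3 + 48·t^2 - 6·t - 8. La integral de la aceleración es la velocidad. Usando v(0) = -5, obtenemos v(t) = 24·t^5 - 5·t^4 + 16·t^3 - 3·t^2 - 8·t - 5. La integral de la velocidad es la posición. Usando x(0) = 2, obtenemos x(t) = 4·t^6 - t^5 + 4·t^4 - t^3 - 4·t^2 - 5·t + 2. De la ecuación de la posición x(t) = 4·t^6 - t^5 + 4·t^4 - t^3 - 4·t^2 - 5·t + 2, sustituimos t = 1 para obtener x = -1.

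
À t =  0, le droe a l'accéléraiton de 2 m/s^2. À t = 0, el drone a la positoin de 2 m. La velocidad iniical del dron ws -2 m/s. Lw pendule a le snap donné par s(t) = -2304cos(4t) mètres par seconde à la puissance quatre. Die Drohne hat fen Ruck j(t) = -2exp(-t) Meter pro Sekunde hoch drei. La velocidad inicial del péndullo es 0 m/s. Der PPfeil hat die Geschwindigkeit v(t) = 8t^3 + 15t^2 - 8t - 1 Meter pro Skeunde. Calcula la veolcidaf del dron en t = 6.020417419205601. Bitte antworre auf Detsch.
Um dies zu lösen, müssen wir 2 Stammfunktionen unserer Gleichung für den Ruck j(t) = -2·exp(-t) finden. Mit ∫j(t)dt und Anwendung von a(0) = 2, finden wir a(t) = 2·exp(-t). Die Stammfunktion von der Beschleunigung, mit v(0) = -2, ergibt die Geschwindigkeit: v(t) = -2·exp(-t). Aus der Gleichung für die Geschwindigkeit v(t) = -2·exp(-t), setzen wir t = 6.020417419205601 ein und erhalten v = -0.00485731123182854.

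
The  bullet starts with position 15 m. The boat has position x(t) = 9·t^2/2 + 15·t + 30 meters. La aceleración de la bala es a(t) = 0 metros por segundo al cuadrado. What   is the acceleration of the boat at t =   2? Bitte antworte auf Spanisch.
Debemos derivar nuestra ecuación de la posición x(t) = 9·t^2/2 + 15·t + 30 2 veces. Tomando d/dt de x(t), encontramos v(t) = 9·t + 15. Derivando la velocidad, obtenemos la aceleración: a(t) = 9. Tenemos la aceleración a(t) = 9. Sustituyendo t = 2: a(2) = 9.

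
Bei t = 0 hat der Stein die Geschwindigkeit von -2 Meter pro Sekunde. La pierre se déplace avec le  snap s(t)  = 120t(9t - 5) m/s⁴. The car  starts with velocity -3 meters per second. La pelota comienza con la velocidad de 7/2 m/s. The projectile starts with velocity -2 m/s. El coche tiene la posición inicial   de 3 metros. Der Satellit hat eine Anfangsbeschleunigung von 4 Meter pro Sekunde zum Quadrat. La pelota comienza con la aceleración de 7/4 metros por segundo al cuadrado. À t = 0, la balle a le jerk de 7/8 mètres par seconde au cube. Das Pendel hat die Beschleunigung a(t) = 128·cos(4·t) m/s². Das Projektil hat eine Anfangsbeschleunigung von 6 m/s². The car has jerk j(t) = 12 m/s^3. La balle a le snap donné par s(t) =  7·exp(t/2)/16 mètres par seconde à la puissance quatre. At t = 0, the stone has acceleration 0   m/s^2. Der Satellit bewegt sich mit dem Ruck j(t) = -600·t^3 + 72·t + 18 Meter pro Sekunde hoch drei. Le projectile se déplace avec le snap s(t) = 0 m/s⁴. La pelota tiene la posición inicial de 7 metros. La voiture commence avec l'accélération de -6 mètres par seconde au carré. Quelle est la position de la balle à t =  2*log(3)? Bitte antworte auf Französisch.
Nous devons intégrer notre équation du snap s(t) = 7·exp(t/2)/16 4 fois. L'intégrale du snap, avec j(0) = 7/8, donne le jerk: j(t) = 7·exp(t/2)/8. En prenant ∫j(t)dt et en appliquant a(0) = 7/4, nous trouvons a(t) = 7·exp(t/2)/4. En prenant ∫a(t)dt et en appliquant v(0) = 7/2, nous trouvons v(t) = 7·exp(t/2)/2. La primitive de la vitesse est la position. En utilisant x(0) = 7, nous obtenons x(t) = 7·exp(t/2). Nous avons la position x(t) = 7·exp(t/2). En substituant t = 2*log(3): x(2*log(3)) = 21.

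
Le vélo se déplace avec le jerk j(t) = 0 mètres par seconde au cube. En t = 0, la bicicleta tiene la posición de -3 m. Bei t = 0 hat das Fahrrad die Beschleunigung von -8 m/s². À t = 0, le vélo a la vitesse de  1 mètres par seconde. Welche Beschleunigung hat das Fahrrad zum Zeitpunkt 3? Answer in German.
Wir müssen das Integral unserer Gleichung für den Ruck j(t) = 0 1-mal finden. Das Integral von dem Ruck ist die Beschleunigung. Mit a(0) = -8 erhalten wir a(t) = -8. Wir haben die Beschleunigung a(t) = -8. Durch Einsetzen von t = 3: a(3) = -8.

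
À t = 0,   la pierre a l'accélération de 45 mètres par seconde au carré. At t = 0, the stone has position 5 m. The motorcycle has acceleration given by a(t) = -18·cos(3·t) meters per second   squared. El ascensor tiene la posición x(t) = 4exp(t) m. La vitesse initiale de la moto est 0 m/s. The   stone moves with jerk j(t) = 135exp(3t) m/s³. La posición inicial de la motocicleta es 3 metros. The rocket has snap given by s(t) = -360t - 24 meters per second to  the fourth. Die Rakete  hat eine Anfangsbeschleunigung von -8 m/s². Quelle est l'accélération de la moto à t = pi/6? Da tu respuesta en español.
Usando a(t) = -18·cos(3·t) y sustituyendo t = pi/6, encontramos a = 0.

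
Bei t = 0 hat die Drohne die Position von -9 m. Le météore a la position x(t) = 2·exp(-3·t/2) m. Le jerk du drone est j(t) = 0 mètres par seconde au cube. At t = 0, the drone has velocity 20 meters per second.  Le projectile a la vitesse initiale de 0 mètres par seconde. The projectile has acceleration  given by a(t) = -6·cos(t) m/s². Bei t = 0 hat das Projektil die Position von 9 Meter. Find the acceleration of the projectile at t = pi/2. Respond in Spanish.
Usando a(t) = -6·cos(t) y sustituyendo t = pi/2, encontramos a = 0.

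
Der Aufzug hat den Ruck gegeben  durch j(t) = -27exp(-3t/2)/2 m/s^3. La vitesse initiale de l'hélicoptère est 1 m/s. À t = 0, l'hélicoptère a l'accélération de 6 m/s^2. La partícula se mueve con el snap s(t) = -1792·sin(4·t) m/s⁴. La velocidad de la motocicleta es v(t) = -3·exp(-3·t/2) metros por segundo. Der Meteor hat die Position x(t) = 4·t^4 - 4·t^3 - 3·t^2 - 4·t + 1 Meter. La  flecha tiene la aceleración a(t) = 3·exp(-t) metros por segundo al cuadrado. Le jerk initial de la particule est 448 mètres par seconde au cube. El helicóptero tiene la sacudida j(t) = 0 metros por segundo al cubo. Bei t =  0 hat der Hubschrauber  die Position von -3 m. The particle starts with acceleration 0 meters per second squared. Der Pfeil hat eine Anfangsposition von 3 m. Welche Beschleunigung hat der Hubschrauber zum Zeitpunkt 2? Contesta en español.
Necesitamos integrar nuestra ecuación de la sacudida j(t) = 0 1 vez. Tomando ∫j(t)dt y aplicando a(0) = 6, encontramos a(t) = 6. Tenemos la aceleración a(t) = 6. Sustituyendo t = 2: a(2) = 6.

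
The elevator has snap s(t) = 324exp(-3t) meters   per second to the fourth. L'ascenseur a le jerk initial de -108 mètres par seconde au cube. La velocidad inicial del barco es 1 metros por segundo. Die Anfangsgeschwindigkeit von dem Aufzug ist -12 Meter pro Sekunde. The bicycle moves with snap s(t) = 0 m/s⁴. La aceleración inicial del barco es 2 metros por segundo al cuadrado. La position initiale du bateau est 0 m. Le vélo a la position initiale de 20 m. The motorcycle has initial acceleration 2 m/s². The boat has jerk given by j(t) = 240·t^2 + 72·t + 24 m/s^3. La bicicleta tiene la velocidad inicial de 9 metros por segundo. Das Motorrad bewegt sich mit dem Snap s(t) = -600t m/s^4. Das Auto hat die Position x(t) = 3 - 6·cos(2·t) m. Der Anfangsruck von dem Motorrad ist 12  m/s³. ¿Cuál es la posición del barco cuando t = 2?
Necesitamos integrar nuestra ecuación de la sacudida j(t) = 240·t^2 + 72·t + 24 3 veces. Integrando la sacudida y usando la condición inicial a(0) = 2, obtenemos a(t) = 80·t^3 + 36·t^2 + 24·t + 2. La antiderivada de la aceleración, con v(0) = 1, da la velocidad: v(t) = 20·t^4 + 12·t^3 + 12·t^2 + 2·t + 1. Tomando ∫v(t)dt y aplicando x(0) = 0, encontramos x(t) = 4·t^5 + 3·t^4 + 4·t^3 + t^2 + t. De la ecuación de la posición x(t) = 4·t^5 + 3·t^4 + 4·t^3 + t^2 + t, sustituimos t = 2 para obtener x = 214.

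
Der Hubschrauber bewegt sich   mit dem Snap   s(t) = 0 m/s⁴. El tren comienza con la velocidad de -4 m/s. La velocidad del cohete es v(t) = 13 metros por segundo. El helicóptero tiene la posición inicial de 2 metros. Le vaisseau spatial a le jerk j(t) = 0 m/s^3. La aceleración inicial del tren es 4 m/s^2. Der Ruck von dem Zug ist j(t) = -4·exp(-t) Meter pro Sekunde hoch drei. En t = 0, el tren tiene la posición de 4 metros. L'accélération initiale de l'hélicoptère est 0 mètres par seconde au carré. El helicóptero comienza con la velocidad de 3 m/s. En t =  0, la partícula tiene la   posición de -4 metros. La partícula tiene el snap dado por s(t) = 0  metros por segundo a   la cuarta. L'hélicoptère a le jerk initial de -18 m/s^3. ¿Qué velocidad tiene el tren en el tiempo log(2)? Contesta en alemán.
Ausgehend von dem Ruck j(t) = -4·exp(-t), nehmen wir 2 Integrale. Die Stammfunktion von dem Ruck ist die Beschleunigung. Mit a(0) = 4 erhalten wir a(t) = 4·exp(-t). Die Stammfunktion von der Beschleunigung ist die Geschwindigkeit. Mit v(0) = -4 erhalten wir v(t) = -4·exp(-t). Aus der Gleichung für die Geschwindigkeit v(t) = -4·exp(-t), setzen wir t = log(2) ein und erhalten v = -2.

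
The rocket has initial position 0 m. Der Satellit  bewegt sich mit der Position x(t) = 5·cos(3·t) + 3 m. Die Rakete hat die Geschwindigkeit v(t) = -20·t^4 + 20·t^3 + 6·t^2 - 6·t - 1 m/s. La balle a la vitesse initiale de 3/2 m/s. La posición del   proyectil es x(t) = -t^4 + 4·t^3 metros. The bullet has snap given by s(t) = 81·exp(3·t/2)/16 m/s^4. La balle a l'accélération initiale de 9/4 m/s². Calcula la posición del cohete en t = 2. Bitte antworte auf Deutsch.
Ausgehend von der Geschwindigkeit v(t) = -20·t^4 + 20·t^3 + 6·t^2 - 6·t - 1, nehmen wir 1 Stammfunktion. Durch Integration von der Geschwindigkeit und Verwendung der Anfangsbedingung x(0) = 0, erhalten wir x(t) = -4·t^5 + 5·t^4 + 2·t^3 - 3·t^2 - t. Mit x(t) = -4·t^5 + 5·t^4 + 2·t^3 - 3·t^2 - t und Einsetzen von t = 2, finden wir x = -46.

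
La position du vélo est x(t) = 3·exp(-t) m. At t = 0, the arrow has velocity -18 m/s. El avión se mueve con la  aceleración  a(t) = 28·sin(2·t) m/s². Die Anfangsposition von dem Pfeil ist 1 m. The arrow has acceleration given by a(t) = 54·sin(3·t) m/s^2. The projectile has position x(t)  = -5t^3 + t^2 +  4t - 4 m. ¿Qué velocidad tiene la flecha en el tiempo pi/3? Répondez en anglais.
We need to integrate our acceleration equation a(t) = 54·sin(3·t) 1 time. The integral of acceleration is velocity. Using v(0) = -18, we get v(t) = -18·cos(3·t). We have velocity v(t) = -18·cos(3·t). Substituting t = pi/3: v(pi/3) = 18.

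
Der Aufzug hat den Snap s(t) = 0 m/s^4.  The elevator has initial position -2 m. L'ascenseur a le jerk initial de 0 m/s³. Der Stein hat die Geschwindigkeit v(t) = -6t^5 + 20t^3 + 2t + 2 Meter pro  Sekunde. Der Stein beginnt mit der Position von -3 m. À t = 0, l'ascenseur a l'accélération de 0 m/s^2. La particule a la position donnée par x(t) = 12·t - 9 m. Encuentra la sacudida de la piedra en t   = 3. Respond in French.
Pour résoudre ceci, nous devons prendre 2 dérivées de notre équation de la vitesse v(t) = -6·t^5 + 20·t^3 + 2·t + 2. La dérivée de la vitesse donne l'accélération: a(t) = -30·t^4 + 60·t^2 + 2. En dérivant l'accélération, nous obtenons le jerk: j(t) = -120·t^3 + 120·t. En utilisant j(t) = -120·t^3 + 120·t et en substituant t = 3, nous trouvons j = -2880.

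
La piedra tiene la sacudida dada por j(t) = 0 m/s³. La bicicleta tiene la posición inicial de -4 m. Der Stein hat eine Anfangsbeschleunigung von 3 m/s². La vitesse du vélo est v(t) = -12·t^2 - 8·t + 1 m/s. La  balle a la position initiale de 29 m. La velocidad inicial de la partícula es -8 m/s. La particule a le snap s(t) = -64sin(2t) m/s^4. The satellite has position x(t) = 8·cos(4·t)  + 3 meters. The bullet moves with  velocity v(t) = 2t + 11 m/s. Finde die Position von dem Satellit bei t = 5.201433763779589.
Aus der Gleichung für die Position x(t) = 8·cos(4·t) + 3, setzen wir t = 5.201433763779589 ein und erhalten x = -0.00731115159599671.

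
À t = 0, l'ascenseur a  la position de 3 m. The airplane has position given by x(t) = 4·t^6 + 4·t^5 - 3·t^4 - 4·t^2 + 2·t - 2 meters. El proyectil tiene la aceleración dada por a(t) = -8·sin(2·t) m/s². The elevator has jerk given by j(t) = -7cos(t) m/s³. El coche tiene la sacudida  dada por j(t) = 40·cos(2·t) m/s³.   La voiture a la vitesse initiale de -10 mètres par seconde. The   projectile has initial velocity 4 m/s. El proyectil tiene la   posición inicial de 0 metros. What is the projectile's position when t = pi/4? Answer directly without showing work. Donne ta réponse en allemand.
x(pi/4) = 2.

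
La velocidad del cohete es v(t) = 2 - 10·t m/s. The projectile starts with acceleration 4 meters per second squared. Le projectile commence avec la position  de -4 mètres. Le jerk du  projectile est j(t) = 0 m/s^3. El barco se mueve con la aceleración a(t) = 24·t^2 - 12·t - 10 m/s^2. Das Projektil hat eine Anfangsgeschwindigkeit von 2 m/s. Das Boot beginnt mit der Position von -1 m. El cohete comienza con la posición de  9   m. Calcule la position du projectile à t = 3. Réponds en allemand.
Ausgehend von dem Ruck j(t) = 0, nehmen wir 3 Integrale. Durch Integration von dem Ruck und Verwendung der Anfangsbedingung a(0) = 4, erhalten wir a(t) = 4. Das Integral von der Beschleunigung ist die Geschwindigkeit. Mit v(0) = 2 erhalten wir v(t) = 4·t + 2. Mit ∫v(t)dt und Anwendung von x(0) = -4, finden wir x(t) = 2·t^2 + 2·t - 4. Mit x(t) = 2·t^2 + 2·t - 4 und Einsetzen von t = 3, finden wir x = 20.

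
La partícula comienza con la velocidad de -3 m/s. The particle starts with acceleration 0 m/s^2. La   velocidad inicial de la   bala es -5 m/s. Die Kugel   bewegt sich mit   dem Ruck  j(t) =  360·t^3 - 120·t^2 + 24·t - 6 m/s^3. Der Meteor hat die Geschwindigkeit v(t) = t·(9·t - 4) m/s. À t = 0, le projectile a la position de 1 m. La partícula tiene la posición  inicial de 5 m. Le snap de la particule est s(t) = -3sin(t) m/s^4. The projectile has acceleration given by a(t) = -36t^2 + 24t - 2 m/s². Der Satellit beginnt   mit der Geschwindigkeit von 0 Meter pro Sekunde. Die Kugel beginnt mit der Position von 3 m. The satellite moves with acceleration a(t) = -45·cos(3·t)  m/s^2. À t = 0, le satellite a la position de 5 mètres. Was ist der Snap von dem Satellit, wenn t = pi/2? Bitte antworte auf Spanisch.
Partiendo de la aceleración a(t) = -45·cos(3·t), tomamos 2 derivadas. Derivando la aceleración, obtenemos la sacudida: j(t) = 135·sin(3·t). Derivando la sacudida, obtenemos el snap: s(t) = 405·cos(3·t). Tenemos el snap s(t) = 405·cos(3·t). Sustituyendo t = pi/2: s(pi/2) = 0.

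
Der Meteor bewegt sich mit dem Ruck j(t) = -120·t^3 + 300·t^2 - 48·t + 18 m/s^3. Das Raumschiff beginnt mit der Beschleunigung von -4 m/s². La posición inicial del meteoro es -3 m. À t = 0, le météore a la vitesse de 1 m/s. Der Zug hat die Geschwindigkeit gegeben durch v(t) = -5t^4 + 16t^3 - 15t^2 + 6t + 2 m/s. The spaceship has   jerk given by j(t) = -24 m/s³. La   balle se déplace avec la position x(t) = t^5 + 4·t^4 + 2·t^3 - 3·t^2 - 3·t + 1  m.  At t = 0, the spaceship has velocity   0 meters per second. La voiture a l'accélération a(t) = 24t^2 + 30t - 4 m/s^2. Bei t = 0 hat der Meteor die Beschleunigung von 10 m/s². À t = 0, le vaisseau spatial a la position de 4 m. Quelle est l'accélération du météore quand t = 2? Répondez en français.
Pour résoudre ceci, nous devons prendre 1 intégrale de notre équation du jerk j(t) = -120·t^3 + 300·t^2 - 48·t + 18. En intégrant le jerk et en utilisant la condition initiale a(0) = 10, nous obtenons a(t) = -30·t^4 + 100·t^3 - 24·t^2 + 18·t + 10. Nous avons l'accélération a(t) = -30·t^4 + 100·t^3 - 24·t^2 + 18·t + 10. En substituant t = 2: a(2) = 270.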